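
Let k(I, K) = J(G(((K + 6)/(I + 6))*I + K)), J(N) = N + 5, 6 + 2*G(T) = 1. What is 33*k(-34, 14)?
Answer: 165/2 ≈ 82.500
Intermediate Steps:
G(T) = -5/2 (G(T) = -3 + (½)*1 = -3 + ½ = -5/2)
J(N) = 5 + N
k(I, K) = 5/2 (k(I, K) = 5 - 5/2 = 5/2)
33*k(-34, 14) = 33*(5/2) = 165/2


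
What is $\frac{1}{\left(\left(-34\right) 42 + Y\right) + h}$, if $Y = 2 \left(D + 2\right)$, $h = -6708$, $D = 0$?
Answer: $- \frac{1}{8132} \approx -0.00012297$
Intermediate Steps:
$Y = 4$ ($Y = 2 \left(0 + 2\right) = 2 \cdot 2 = 4$)
$\frac{1}{\left(\left(-34\right) 42 + Y\right) + h} = \frac{1}{\left(\left(-34\right) 42 + 4\right) - 6708} = \frac{1}{\left(-1428 + 4\right) - 6708} = \frac{1}{-1424 - 6708} = \frac{1}{-8132} = - \frac{1}{8132}$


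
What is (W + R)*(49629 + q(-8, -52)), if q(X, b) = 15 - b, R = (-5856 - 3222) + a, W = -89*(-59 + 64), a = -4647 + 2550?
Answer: -577467520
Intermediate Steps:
a = -2097
W = -445 (W = -89*5 = -445)
R = -11175 (R = (-5856 - 3222) - 2097 = -9078 - 2097 = -11175)
(W + R)*(49629 + q(-8, -52)) = (-445 - 11175)*(49629 + (15 - 1*(-52))) = -11620*(49629 + (15 + 52)) = -11620*(49629 + 67) = -11620*49696 = -577467520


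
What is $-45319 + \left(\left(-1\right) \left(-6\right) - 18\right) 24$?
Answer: $-45607$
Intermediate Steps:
$-45319 + \left(\left(-1\right) \left(-6\right) - 18\right) 24 = -45319 + \left(6 - 18\right) 24 = -45319 - 288 = -45607$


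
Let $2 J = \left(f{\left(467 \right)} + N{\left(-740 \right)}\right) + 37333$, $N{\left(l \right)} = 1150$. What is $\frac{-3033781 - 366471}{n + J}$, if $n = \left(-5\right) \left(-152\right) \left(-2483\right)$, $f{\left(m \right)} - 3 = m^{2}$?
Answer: $\frac{6800504}{3517585} \approx 1.9333$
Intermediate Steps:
$f{\left(m \right)} = 3 + m^{2}$
$n = -1887080$ ($n = 760 \left(-2483\right) = -1887080$)
$J = \frac{256575}{2}$ ($J = \frac{\left(\left(3 + 467^{2}\right) + 1150\right) + 37333}{2} = \frac{\left(\left(3 + 218089\right) + 1150\right) + 37333}{2} = \frac{\left(218092 + 1150\right) + 37333}{2} = \frac{219242 + 37333}{2} = \frac{1}{2} \cdot 256575 = \frac{256575}{2} \approx 1.2829 \cdot 10^{5}$)
$\frac{-3033781 - 366471}{n + J} = \frac{-3033781 - 366471}{-1887080 + \frac{256575}{2}} = - \frac{3400252}{- \frac{3517585}{2}} = \left(-3400252\right) \left(- \frac{2}{3517585}\right) = \frac{6800504}{3517585}$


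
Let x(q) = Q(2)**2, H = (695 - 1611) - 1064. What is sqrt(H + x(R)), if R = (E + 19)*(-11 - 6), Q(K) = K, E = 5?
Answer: 2*I*sqrt(494) ≈ 44.452*I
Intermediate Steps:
H = -1980 (H = -916 - 1064 = -1980)
R = -408 (R = (5 + 19)*(-11 - 6) = 24*(-17) = -408)
x(q) = 4 (x(q) = 2**2 = 4)
sqrt(H + x(R)) = sqrt(-1980 + 4) = sqrt(-1976) = 2*I*sqrt(494)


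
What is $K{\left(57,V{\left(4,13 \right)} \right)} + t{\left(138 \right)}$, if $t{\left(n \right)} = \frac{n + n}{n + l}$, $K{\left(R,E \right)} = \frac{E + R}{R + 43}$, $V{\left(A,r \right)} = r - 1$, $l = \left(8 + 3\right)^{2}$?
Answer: $\frac{45471}{25900} \approx 1.7556$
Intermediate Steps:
$l = 121$ ($l = 11^{2} = 121$)
$V{\left(A,r \right)} = -1 + r$
$K{\left(R,E \right)} = \frac{E + R}{43 + R}$
$t{\left(n \right)} = \frac{2 n}{121 + n}$ ($t{\left(n \right)} = \frac{n + n}{n + 121} = \frac{2 n}{121 + n}$)
$K{\left(57,V{\left(4,13 \right)} \right)} + t{\left(138 \right)} = \frac{\left(-1 + 13\right) + 57}{43 + 57} + 2 \cdot 138 \frac{1}{121 + 138} = \frac{12 + 57}{100} + 2 \cdot 138 \cdot \frac{1}{259} = \frac{1}{100} \cdot 69 + 2 \cdot 138 \cdot \frac{1}{259} = \frac{69}{100} + \frac{276}{259} = \frac{45471}{25900}$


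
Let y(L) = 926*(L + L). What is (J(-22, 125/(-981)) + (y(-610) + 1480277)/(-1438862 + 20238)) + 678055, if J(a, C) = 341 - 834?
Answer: 961205364131/1418624 ≈ 6.7756e+5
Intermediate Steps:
y(L) = 1852*L (y(L) = 926*(2*L) = 1852*L)
J(a, C) = -493
(J(-22, 125/(-981)) + (y(-610) + 1480277)/(-1438862 + 20238)) + 678055 = (-493 + (1852*(-610) + 1480277)/(-1438862 + 20238)) + 678055 = (-493 + (-1129720 + 1480277)/(-1418624)) + 678055 = (-493 + 350557*(-1/1418624)) + 678055 = (-493 - 350557/1418624) + 678055 = -699732189/1418624 + 678055 = 961205364131/1418624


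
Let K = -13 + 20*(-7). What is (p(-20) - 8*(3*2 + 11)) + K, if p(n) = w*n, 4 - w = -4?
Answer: -449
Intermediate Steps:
w = 8 (w = 4 - 1*(-4) = 4 + 4 = 8)
p(n) = 8*n
K = -153 (K = -13 - 140 = -153)
(p(-20) - 8*(3*2 + 11)) + K = (8*(-20) - 8*(3*2 + 11)) - 153 = (-160 - 8*(6 + 11)) - 153 = (-160 - 8*17) - 153 = (-160 - 136) - 153 = -296 - 153 = -449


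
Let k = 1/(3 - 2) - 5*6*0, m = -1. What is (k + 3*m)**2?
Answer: 4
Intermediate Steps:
k = 1 (k = 1/1 - 30*0 = 1 + 0 = 1)
(k + 3*m)**2 = (1 + 3*(-1))**2 = (1 - 3)**2 = (-2)**2 = 4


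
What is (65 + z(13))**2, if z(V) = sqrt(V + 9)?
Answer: (65 + sqrt(22))**2 ≈ 4856.8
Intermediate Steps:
z(V) = sqrt(9 + V)
(65 + z(13))**2 = (65 + sqrt(9 + 13))**2 = (65 + sqrt(22))**2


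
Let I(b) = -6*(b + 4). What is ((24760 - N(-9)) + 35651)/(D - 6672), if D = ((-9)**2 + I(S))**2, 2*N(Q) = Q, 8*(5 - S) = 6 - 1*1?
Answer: -322216/30541 ≈ -10.550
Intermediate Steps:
S = 35/8 (S = 5 - (6 - 1*1)/8 = 5 - (6 - 1)/8 = 5 - 1/8*5 = 5 - 5/8 = 35/8 ≈ 4.3750)
N(Q) = Q/2
I(b) = -24 - 6*b (I(b) = -6*(4 + b) = -24 - 6*b)
D = 15129/16 (D = ((-9)**2 + (-24 - 6*35/8))**2 = (81 + (-24 - 105/4))**2 = (81 - 201/4)**2 = (123/4)**2 = 15129/16 ≈ 945.56)
((24760 - N(-9)) + 35651)/(D - 6672) = ((24760 - (-9)/2) + 35651)/(15129/16 - 6672) = ((24760 - 1*(-9/2)) + 35651)/(-91623/16) = ((24760 + 9/2) + 35651)*(-16/91623) = (49529/2 + 35651)*(-16/91623) = (120831/2)*(-16/91623) = -322216/30541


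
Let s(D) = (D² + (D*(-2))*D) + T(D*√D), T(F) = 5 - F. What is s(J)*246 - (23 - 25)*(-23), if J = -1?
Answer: 938 + 246*I ≈ 938.0 + 246.0*I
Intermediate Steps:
s(D) = 5 - D² - D^(3/2) (s(D) = (D² + (D*(-2))*D) + (5 - D*√D) = (D² + (-2*D)*D) + (5 - D^(3/2)) = (D² - 2*D²) + (5 - D^(3/2)) = -D² + (5 - D^(3/2)) = 5 - D² - D^(3/2))
s(J)*246 - (23 - 25)*(-23) = (5 - 1*(-1)² - (-1)^(3/2))*246 - (23 - 25)*(-23) = (5 - 1*1 - (-1)*I)*246 - (-2)*(-23) = (5 - 1 + I)*246 - 1*46 = (4 + I)*246 - 46 = (984 + 246*I) - 46 = 938 + 246*I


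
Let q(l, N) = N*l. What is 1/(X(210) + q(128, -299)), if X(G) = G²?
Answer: 1/5828 ≈ 0.00017159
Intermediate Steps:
1/(X(210) + q(128, -299)) = 1/(210² - 299*128) = 1/(44100 - 38272) = 1/5828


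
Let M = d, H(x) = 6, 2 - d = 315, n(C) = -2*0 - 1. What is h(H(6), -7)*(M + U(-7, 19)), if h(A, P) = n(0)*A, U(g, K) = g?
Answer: 1920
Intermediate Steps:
n(C) = -1 (n(C) = 0 - 1 = -1)
d = -313 (d = 2 - 1*315 = 2 - 315 = -313)
h(A, P) = -A
M = -313
h(H(6), -7)*(M + U(-7, 19)) = (-1*6)*(-313 - 7) = -6*(-320) = 1920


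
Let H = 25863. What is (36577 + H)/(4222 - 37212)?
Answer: -6244/3299 ≈ -1.8927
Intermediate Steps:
(36577 + H)/(4222 - 37212) = (36577 + 25863)/(4222 - 37212) = 62440/(-32990) = 62440*(-1/32990) = -6244/3299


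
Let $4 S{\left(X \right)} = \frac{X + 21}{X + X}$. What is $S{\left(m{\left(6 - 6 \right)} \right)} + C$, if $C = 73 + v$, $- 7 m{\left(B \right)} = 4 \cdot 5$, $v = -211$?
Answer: $- \frac{22207}{160} \approx -138.79$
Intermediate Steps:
$m{\left(B \right)} = - \frac{20}{7}$ ($m{\left(B \right)} = - \frac{4 \cdot 5}{7} = \left(- \frac{1}{7}\right) 20 = - \frac{20}{7}$)
$C = -138$ ($C = 73 - 211 = -138$)
$S{\left(X \right)} = \frac{21 + X}{8 X}$ ($S{\left(X \right)} = \frac{\left(X + 21\right) \frac{1}{X + X}}{4} = \frac{\left(21 + X\right) \frac{1}{2 X}}{4} = \frac{\frac{1}{2} \frac{1}{X} \left(21 + X\right)}{4} = \frac{21 + X}{8 X}$)
$S{\left(m{\left(6 - 6 \right)} \right)} + C = \frac{21 - \frac{20}{7}}{8 \left(- \frac{20}{7}\right)} - 138 = \frac{1}{8} \left(- \frac{7}{20}\right) \frac{127}{7} - 138 = - \frac{127}{160} - 138 = - \frac{22207}{160}$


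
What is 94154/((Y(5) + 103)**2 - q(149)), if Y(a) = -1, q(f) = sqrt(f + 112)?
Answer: 108842024/12026995 + 94154*sqrt(29)/36080985 ≈ 9.0639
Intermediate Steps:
q(f) = sqrt(112 + f)
94154/((Y(5) + 103)**2 - q(149)) = 94154/((-1 + 103)**2 - sqrt(112 + 149)) = 94154/(102**2 - sqrt(261)) = 94154/(10404 - 3*sqrt(29))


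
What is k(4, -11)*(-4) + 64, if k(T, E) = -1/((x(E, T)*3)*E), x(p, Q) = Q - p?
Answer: 31676/495 ≈ 63.992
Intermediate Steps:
k(T, E) = -1/(E*(-3*E + 3*T)) (k(T, E) = -1/(((T - E)*3)*E) = -1/((-3*E + 3*T)*E) = -1/(E*(-3*E + 3*T)))
k(4, -11)*(-4) + 64 = ((⅓)/(-11*(-11 - 1*4)))*(-4) + 64 = ((⅓)*(-1/11)/(-11 - 4))*(-4) + 64 = ((⅓)*(-1/11)/(-15))*(-4) + 64 = ((⅓)*(-1/11)*(-1/15))*(-4) + 64 = (1/495)*(-4) + 64 = -4/495 + 64 = 31676/495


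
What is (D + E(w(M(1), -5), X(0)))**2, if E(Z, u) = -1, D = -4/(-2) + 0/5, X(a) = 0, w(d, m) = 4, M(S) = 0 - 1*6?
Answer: 1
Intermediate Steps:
M(S) = -6 (M(S) = 0 - 6 = -6)
D = 2 (D = -4*(-1/2) + 0*(1/5) = 2 + 0 = 2)
(D + E(w(M(1), -5), X(0)))**2 = (2 - 1)**2 = 1**2 = 1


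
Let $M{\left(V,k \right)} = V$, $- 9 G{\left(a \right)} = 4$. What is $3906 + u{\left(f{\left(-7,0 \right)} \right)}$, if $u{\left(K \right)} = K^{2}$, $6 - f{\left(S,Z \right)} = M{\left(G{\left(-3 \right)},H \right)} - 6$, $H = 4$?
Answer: $\frac{328930}{81} \approx 4060.9$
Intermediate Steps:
$G{\left(a \right)} = - \frac{4}{9}$ ($G{\left(a \right)} = \left(- \frac{1}{9}\right) 4 = - \frac{4}{9}$)
$f{\left(S,Z \right)} = \frac{112}{9}$ ($f{\left(S,Z \right)} = 6 - \left(- \frac{4}{9} - 6\right) = 6 - - \frac{58}{9} = 6 + \frac{58}{9} = \frac{112}{9}$)
$3906 + u{\left(f{\left(-7,0 \right)} \right)} = 3906 + \left(\frac{112}{9}\right)^{2} = 3906 + \frac{12544}{81} = \frac{328930}{81}$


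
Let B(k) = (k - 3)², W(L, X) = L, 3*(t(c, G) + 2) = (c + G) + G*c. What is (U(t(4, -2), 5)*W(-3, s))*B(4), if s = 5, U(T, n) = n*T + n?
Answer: 45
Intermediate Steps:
t(c, G) = -2 + G/3 + c/3 + G*c/3 (t(c, G) = -2 + ((c + G) + G*c)/3 = -2 + ((G + c) + G*c)/3 = -2 + (G + c + G*c)/3 = -2 + (G/3 + c/3 + G*c/3) = -2 + G/3 + c/3 + G*c/3)
U(T, n) = n + T*n (U(T, n) = T*n + n = n + T*n)
B(k) = (-3 + k)²
(U(t(4, -2), 5)*W(-3, s))*B(4) = ((5*(1 + (-2 + (⅓)*(-2) + (⅓)*4 + (⅓)*(-2)*4)))*(-3))*(-3 + 4)² = ((5*(1 + (-2 - ⅔ + 4/3 - 8/3)))*(-3))*1² = ((5*(1 - 4))*(-3))*1 = ((5*(-3))*(-3))*1 = -15*(-3)*1 = 45*1 = 45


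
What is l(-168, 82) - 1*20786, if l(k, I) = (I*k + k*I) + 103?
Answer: -48235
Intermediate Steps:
l(k, I) = 103 + 2*I*k (l(k, I) = (I*k + I*k) + 103 = 2*I*k + 103 = 103 + 2*I*k)
l(-168, 82) - 1*20786 = (103 + 2*82*(-168)) - 1*20786 = (103 - 27552) - 20786 = -27449 - 20786 = -48235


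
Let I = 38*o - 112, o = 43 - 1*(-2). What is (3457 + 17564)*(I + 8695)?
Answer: 216369153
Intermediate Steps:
o = 45 (o = 43 + 2 = 45)
I = 1598 (I = 38*45 - 112 = 1710 - 112 = 1598)
(3457 + 17564)*(I + 8695) = (3457 + 17564)*(1598 + 8695) = 21021*10293 = 216369153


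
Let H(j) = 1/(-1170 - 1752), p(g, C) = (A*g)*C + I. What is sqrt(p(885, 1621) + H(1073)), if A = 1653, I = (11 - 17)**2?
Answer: sqrt(20246948067054522)/2922 ≈ 48697.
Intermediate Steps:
I = 36 (I = (-6)**2 = 36)
p(g, C) = 36 + 1653*C*g (p(g, C) = (1653*g)*C + 36 = 1653*C*g + 36 = 36 + 1653*C*g)
H(j) = -1/2922 (H(j) = 1/(-2922) = -1/2922)
sqrt(p(885, 1621) + H(1073)) = sqrt((36 + 1653*1621*885) - 1/2922) = sqrt((36 + 2371369005) - 1/2922) = sqrt(2371369041 - 1/2922) = sqrt(6929140337801/2922) = sqrt(20246948067054522)/2922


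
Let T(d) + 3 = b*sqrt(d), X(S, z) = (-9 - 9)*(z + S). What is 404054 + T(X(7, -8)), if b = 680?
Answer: 404051 + 2040*sqrt(2) ≈ 4.0694e+5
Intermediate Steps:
X(S, z) = -18*S - 18*z (X(S, z) = -18*(S + z) = -18*S - 18*z)
T(d) = -3 + 680*sqrt(d)
404054 + T(X(7, -8)) = 404054 + (-3 + 680*sqrt(-18*7 - 18*(-8))) = 404054 + (-3 + 680*sqrt(-126 + 144)) = 404054 + (-3 + 680*sqrt(18)) = 404054 + (-3 + 680*(3*sqrt(2))) = 404054 + (-3 + 2040*sqrt(2)) = 404051 + 2040*sqrt(2)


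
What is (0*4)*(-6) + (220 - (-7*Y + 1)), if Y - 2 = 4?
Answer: 261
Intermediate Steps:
Y = 6 (Y = 2 + 4 = 6)
(0*4)*(-6) + (220 - (-7*Y + 1)) = (0*4)*(-6) + (220 - (-7*6 + 1)) = 0*(-6) + (220 - (-42 + 1)) = 0 + (220 - 1*(-41)) = 0 + (220 + 41) = 0 + 261 = 261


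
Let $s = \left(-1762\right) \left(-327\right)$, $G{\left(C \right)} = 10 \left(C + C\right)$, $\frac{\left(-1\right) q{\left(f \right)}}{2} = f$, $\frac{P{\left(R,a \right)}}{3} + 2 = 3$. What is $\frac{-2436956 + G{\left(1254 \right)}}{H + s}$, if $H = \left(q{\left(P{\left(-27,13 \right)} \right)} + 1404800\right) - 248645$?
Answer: $- \frac{2411876}{1732323} \approx -1.3923$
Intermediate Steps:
$P{\left(R,a \right)} = 3$ ($P{\left(R,a \right)} = -6 + 3 \cdot 3 = -6 + 9 = 3$)
$q{\left(f \right)} = - 2 f$
$G{\left(C \right)} = 20 C$ ($G{\left(C \right)} = 10 \cdot 2 C = 20 C$)
$H = 1156149$ ($H = \left(\left(-2\right) 3 + 1404800\right) - 248645 = \left(-6 + 1404800\right) - 248645 = 1404794 - 248645 = 1156149$)
$s = 576174$
$\frac{-2436956 + G{\left(1254 \right)}}{H + s} = \frac{-2436956 + 20 \cdot 1254}{1156149 + 576174} = \frac{-2436956 + 25080}{1732323} = \left(-2411876\right) \frac{1}{1732323} = - \frac{2411876}{1732323}$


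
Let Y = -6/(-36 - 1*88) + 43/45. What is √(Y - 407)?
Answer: I*√351145990/930 ≈ 20.149*I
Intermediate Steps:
Y = 2801/2790 (Y = -6/(-36 - 88) + 43*(1/45) = -6/(-124) + 43/45 = -6*(-1/124) + 43/45 = 3/62 + 43/45 = 2801/2790 ≈ 1.0039)
√(Y - 407) = √(2801/2790 - 407) = √(-1132729/2790) = I*√351145990/930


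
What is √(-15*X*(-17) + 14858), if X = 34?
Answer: 2*√5882 ≈ 153.39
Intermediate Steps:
√(-15*X*(-17) + 14858) = √(-15*34*(-17) + 14858) = √(-510*(-17) + 14858) = √(8670 + 14858) = √23528 = 2*√5882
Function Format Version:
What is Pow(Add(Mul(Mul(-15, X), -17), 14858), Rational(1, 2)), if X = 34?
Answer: Mul(2, Pow(5882, Rational(1, 2))) ≈ 153.39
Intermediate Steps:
Pow(Add(Mul(Mul(-15, X), -17), 14858), Rational(1, 2)) = Pow(Add(Mul(Mul(-15, 34), -17), 14858), Rational(1, 2)) = Pow(Add(Mul(-510, -17), 14858), Rational(1, 2)) = Pow(Add(8670, 14858), Rational(1, 2)) = Pow(23528, Rational(1, 2)) = Mul(2, Pow(5882, Rational(1, 2)))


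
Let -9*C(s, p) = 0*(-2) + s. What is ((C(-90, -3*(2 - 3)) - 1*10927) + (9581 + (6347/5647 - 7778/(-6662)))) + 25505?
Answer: 454665787573/18810157 ≈ 24171.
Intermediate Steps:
C(s, p) = -s/9 (C(s, p) = -(0*(-2) + s)/9 = -(0 + s)/9 = -s/9)
((C(-90, -3*(2 - 3)) - 1*10927) + (9581 + (6347/5647 - 7778/(-6662)))) + 25505 = ((-⅑*(-90) - 1*10927) + (9581 + (6347/5647 - 7778/(-6662)))) + 25505 = ((10 - 10927) + (9581 + (6347*(1/5647) - 7778*(-1/6662)))) + 25505 = (-10917 + (9581 + (6347/5647 + 3889/3331))) + 25505 = (-10917 + (9581 + 43103040/18810157)) + 25505 = (-10917 + 180263217257/18810157) + 25505 = -25087266712/18810157 + 25505 = 454665787573/18810157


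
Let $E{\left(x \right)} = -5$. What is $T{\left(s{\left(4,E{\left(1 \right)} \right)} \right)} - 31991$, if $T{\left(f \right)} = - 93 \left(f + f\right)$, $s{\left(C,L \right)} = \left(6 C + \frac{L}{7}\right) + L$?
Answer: $- \frac{247745}{7} \approx -35392.0$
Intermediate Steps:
$s{\left(C,L \right)} = 6 C + \frac{8 L}{7}$ ($s{\left(C,L \right)} = \left(6 C + \frac{L}{7}\right) + L = 6 C + \frac{8 L}{7}$)
$T{\left(f \right)} = - 186 f$ ($T{\left(f \right)} = - 93 \cdot 2 f = - 186 f$)
$T{\left(s{\left(4,E{\left(1 \right)} \right)} \right)} - 31991 = - 186 \left(6 \cdot 4 + \frac{8}{7} \left(-5\right)\right) - 31991 = - 186 \left(24 - \frac{40}{7}\right) - 31991 = \left(-186\right) \frac{128}{7} - 31991 = - \frac{23808}{7} - 31991 = - \frac{247745}{7}$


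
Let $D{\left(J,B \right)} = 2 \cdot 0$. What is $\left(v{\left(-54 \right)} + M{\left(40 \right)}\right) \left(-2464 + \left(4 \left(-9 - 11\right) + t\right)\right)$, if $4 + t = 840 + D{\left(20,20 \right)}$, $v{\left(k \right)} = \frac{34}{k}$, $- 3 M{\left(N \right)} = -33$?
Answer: $- \frac{478240}{27} \approx -17713.0$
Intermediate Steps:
$M{\left(N \right)} = 11$ ($M{\left(N \right)} = \left(- \frac{1}{3}\right) \left(-33\right) = 11$)
$D{\left(J,B \right)} = 0$
$t = 836$ ($t = -4 + \left(840 + 0\right) = -4 + 840 = 836$)
$\left(v{\left(-54 \right)} + M{\left(40 \right)}\right) \left(-2464 + \left(4 \left(-9 - 11\right) + t\right)\right) = \left(\frac{34}{-54} + 11\right) \left(-2464 + \left(4 \left(-9 - 11\right) + 836\right)\right) = \left(34 \left(- \frac{1}{54}\right) + 11\right) \left(-2464 + \left(4 \left(-20\right) + 836\right)\right) = \left(- \frac{17}{27} + 11\right) \left(-2464 + \left(-80 + 836\right)\right) = \frac{280 \left(-2464 + 756\right)}{27} = \frac{280}{27} \left(-1708\right) = - \frac{478240}{27}$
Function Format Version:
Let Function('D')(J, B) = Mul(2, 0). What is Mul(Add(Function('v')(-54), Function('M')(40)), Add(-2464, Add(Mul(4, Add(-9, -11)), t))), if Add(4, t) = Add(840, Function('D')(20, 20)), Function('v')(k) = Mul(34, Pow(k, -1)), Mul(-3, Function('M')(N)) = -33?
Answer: Rational(-478240, 27) ≈ -17713.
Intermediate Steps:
Function('M')(N) = 11 (Function('M')(N) = Mul(Rational(-1, 3), -33) = 11)
Function('D')(J, B) = 0
t = 836 (t = Add(-4, Add(840, 0)) = Add(-4, 840) = 836)
Mul(Add(Function('v')(-54), Function('M')(40)), Add(-2464, Add(Mul(4, Add(-9, -11)), t))) = Mul(Add(Mul(34, Pow(-54, -1)), 11), Add(-2464, Add(Mul(4, Add(-9, -11)), 836))) = Mul(Add(Mul(34, Rational(-1, 54)), 11), Add(-2464, Add(Mul(4, -20), 836))) = Mul(Add(Rational(-17, 27), 11), Add(-2464, Add(-80, 836))) = Mul(Rational(280, 27), Add(-2464, 756)) = Mul(Rational(280, 27), -1708) = Rational(-478240, 27)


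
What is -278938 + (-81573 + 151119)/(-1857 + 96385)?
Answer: -13183690859/47264 ≈ -2.7894e+5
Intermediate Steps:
-278938 + (-81573 + 151119)/(-1857 + 96385) = -278938 + 69546/94528 = -278938 + 69546*(1/94528) = -278938 + 34773/47264 = -13183690859/47264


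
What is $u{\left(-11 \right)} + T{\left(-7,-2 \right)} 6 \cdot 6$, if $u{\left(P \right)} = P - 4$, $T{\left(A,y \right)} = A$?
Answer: $-267$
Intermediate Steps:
$u{\left(P \right)} = -4 + P$
$u{\left(-11 \right)} + T{\left(-7,-2 \right)} 6 \cdot 6 = \left(-4 - 11\right) - 7 \cdot 6 \cdot 6 = -15 - 252 = -267$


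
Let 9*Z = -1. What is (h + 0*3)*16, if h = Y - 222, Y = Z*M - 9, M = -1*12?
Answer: -11024/3 ≈ -3674.7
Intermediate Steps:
Z = -⅑ (Z = (⅑)*(-1) = -⅑ ≈ -0.11111)
M = -12
Y = -23/3 (Y = -⅑*(-12) - 9 = 4/3 - 9 = -23/3 ≈ -7.6667)
h = -689/3 (h = -23/3 - 222 = -689/3 ≈ -229.67)
(h + 0*3)*16 = (-689/3 + 0*3)*16 = (-689/3 + 0)*16 = -689/3*16 = -11024/3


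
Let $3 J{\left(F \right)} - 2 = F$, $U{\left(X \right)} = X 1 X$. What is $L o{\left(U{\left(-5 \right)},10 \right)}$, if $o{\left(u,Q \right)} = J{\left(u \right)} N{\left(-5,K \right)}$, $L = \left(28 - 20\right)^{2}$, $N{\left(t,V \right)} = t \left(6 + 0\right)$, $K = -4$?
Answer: $-17280$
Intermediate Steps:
$U{\left(X \right)} = X^{2}$ ($U{\left(X \right)} = X X = X^{2}$)
$J{\left(F \right)} = \frac{2}{3} + \frac{F}{3}$
$N{\left(t,V \right)} = 6 t$ ($N{\left(t,V \right)} = t 6 = 6 t$)
$L = 64$ ($L = 8^{2} = 64$)
$o{\left(u,Q \right)} = -20 - 10 u$ ($o{\left(u,Q \right)} = \left(\frac{2}{3} + \frac{u}{3}\right) 6 \left(-5\right) = \left(\frac{2}{3} + \frac{u}{3}\right) \left(-30\right) = -20 - 10 u$)
$L o{\left(U{\left(-5 \right)},10 \right)} = 64 \left(-20 - 10 \left(-5\right)^{2}\right) = 64 \left(-20 - 250\right) = 64 \left(-270\right) = -17280$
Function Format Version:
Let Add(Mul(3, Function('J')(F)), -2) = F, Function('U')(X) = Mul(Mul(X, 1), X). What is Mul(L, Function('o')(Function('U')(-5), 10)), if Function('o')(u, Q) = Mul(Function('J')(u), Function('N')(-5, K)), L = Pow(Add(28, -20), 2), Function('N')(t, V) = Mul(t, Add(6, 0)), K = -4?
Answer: -17280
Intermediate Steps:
Function('U')(X) = Pow(X, 2) (Function('U')(X) = Mul(X, X) = Pow(X, 2))
Function('J')(F) = Add(Rational(2, 3), Mul(Rational(1, 3), F))
Function('N')(t, V) = Mul(6, t) (Function('N')(t, V) = Mul(t, 6) = Mul(6, t))
L = 64 (L = Pow(8, 2) = 64)
Function('o')(u, Q) = Add(-20, Mul(-10, u)) (Function('o')(u, Q) = Mul(Add(Rational(2, 3), Mul(Rational(1, 3), u)), Mul(6, -5)) = Mul(Add(Rational(2, 3), Mul(Rational(1, 3), u)), -30) = Add(-20, Mul(-10, u)))
Mul(L, Function('o')(Function('U')(-5), 10)) = Mul(64, Add(-20, Mul(-10, Pow(-5, 2)))) = Mul(64, Add(-20, Mul(-10, 25))) = Mul(64, Add(-20, -250)) = Mul(64, -270) = -17280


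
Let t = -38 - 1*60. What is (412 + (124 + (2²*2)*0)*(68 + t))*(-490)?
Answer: 1620920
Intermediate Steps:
t = -98 (t = -38 - 60 = -98)
(412 + (124 + (2²*2)*0)*(68 + t))*(-490) = (412 + (124 + (2²*2)*0)*(68 - 98))*(-490) = (412 + (124 + (4*2)*0)*(-30))*(-490) = (412 + (124 + 8*0)*(-30))*(-490) = (412 + (124 + 0)*(-30))*(-490) = (412 + 124*(-30))*(-490) = (412 - 3720)*(-490) = -3308*(-490) = 1620920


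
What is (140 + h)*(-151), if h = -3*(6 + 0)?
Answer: -18422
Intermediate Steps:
h = -18 (h = -3*6 = -18)
(140 + h)*(-151) = (140 - 18)*(-151) = 122*(-151) = -18422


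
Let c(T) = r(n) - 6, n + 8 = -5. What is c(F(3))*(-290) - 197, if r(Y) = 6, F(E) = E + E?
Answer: -197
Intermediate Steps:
n = -13 (n = -8 - 5 = -13)
F(E) = 2*E
c(T) = 0 (c(T) = 6 - 6 = 0)
c(F(3))*(-290) - 197 = 0*(-290) - 197 = 0 - 197 = -197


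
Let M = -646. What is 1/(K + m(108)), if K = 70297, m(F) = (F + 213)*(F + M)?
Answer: -1/102401 ≈ -9.7655e-6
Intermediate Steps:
m(F) = (-646 + F)*(213 + F) (m(F) = (F + 213)*(F - 646) = (213 + F)*(-646 + F) = (-646 + F)*(213 + F))
1/(K + m(108)) = 1/(70297 + (-137598 + 108² - 433*108)) = 1/(70297 + (-137598 + 11664 - 46764)) = 1/(70297 - 172698) = 1/(-102401) = -1/102401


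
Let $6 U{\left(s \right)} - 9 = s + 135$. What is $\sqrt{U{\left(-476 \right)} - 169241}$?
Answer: $\frac{i \sqrt{1523667}}{3} \approx 411.46 i$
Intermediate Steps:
$U{\left(s \right)} = 24 + \frac{s}{6}$ ($U{\left(s \right)} = \frac{3}{2} + \frac{s + 135}{6} = \frac{3}{2} + \frac{135 + s}{6} = \frac{3}{2} + \left(\frac{45}{2} + \frac{s}{6}\right) = 24 + \frac{s}{6}$)
$\sqrt{U{\left(-476 \right)} - 169241} = \sqrt{\left(24 + \frac{1}{6} \left(-476\right)\right) - 169241} = \sqrt{\left(24 - \frac{238}{3}\right) - 169241} = \sqrt{- \frac{166}{3} - 169241} = \sqrt{- \frac{507889}{3}} = \frac{i \sqrt{1523667}}{3}$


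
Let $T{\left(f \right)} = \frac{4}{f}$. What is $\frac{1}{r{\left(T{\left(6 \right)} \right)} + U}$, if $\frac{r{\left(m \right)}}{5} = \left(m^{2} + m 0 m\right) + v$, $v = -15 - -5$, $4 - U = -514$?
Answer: $\frac{9}{4232} \approx 0.0021267$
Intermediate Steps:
$U = 518$ ($U = 4 - -514 = 4 + 514 = 518$)
$v = -10$ ($v = -15 + 5 = -10$)
$r{\left(m \right)} = -50 + 5 m^{2}$ ($r{\left(m \right)} = 5 \left(\left(m^{2} + m 0 m\right) - 10\right) = 5 \left(\left(m^{2} + 0 m\right) - 10\right) = 5 \left(\left(m^{2} + 0\right) - 10\right) = 5 \left(m^{2} - 10\right) = 5 \left(-10 + m^{2}\right) = -50 + 5 m^{2}$)
$\frac{1}{r{\left(T{\left(6 \right)} \right)} + U} = \frac{1}{\left(-50 + 5 \left(\frac{4}{6}\right)^{2}\right) + 518} = \frac{1}{\left(-50 + 5 \left(4 \cdot \frac{1}{6}\right)^{2}\right) + 518} = \frac{1}{\left(-50 + 5 \left(\frac{2}{3}\right)^{2}\right) + 518} = \frac{1}{\left(-50 + 5 \cdot \frac{4}{9}\right) + 518} = \frac{1}{\left(-50 + \frac{20}{9}\right) + 518} = \frac{1}{- \frac{430}{9} + 518} = \frac{1}{\frac{4232}{9}} = \frac{9}{4232}$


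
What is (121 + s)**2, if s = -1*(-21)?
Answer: 20164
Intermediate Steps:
s = 21
(121 + s)**2 = (121 + 21)**2 = 142**2 = 20164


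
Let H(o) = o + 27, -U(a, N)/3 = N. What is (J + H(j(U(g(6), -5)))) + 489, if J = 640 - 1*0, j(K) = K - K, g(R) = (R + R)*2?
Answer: 1156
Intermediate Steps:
g(R) = 4*R (g(R) = (2*R)*2 = 4*R)
U(a, N) = -3*N
j(K) = 0
J = 640 (J = 640 + 0 = 640)
H(o) = 27 + o
(J + H(j(U(g(6), -5)))) + 489 = (640 + (27 + 0)) + 489 = (640 + 27) + 489 = 667 + 489 = 1156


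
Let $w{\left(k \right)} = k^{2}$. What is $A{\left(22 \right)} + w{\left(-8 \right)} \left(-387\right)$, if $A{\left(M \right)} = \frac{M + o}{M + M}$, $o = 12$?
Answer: $- \frac{544879}{22} \approx -24767.0$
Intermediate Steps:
$A{\left(M \right)} = \frac{12 + M}{2 M}$ ($A{\left(M \right)} = \frac{M + 12}{M + M} = \frac{12 + M}{2 M}$)
$A{\left(22 \right)} + w{\left(-8 \right)} \left(-387\right) = \frac{12 + 22}{2 \cdot 22} + \left(-8\right)^{2} \left(-387\right) = \frac{1}{2} \cdot \frac{1}{22} \cdot 34 + 64 \left(-387\right) = \frac{17}{22} - 24768 = - \frac{544879}{22}$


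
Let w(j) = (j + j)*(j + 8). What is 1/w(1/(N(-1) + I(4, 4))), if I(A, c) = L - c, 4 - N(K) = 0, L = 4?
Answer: 8/33 ≈ 0.24242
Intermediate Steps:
N(K) = 4 (N(K) = 4 - 1*0 = 4 + 0 = 4)
I(A, c) = 4 - c
w(j) = 2*j*(8 + j) (w(j) = (2*j)*(8 + j) = 2*j*(8 + j))
1/w(1/(N(-1) + I(4, 4))) = 1/(2*(8 + 1/(4 + (4 - 1*4)))/(4 + (4 - 1*4))) = 1/(2*(8 + 1/(4 + (4 - 4)))/(4 + (4 - 4))) = 1/(2*(8 + 1/(4 + 0))/(4 + 0)) = 1/(2*(8 + 1/4)/4) = 1/(2*(¼)*(8 + ¼)) = 1/(2*(¼)*(33/4)) = 1/(33/8) = 8/33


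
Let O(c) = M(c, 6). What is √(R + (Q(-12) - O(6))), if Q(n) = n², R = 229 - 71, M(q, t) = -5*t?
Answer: 2*√83 ≈ 18.221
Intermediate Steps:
O(c) = -30 (O(c) = -5*6 = -30)
R = 158
√(R + (Q(-12) - O(6))) = √(158 + ((-12)² - 1*(-30))) = √(158 + (144 + 30)) = √(158 + 174) = √332 = 2*√83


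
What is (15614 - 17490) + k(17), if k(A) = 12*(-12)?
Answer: -2020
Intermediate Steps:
k(A) = -144
(15614 - 17490) + k(17) = (15614 - 17490) - 144 = -1876 - 144 = -2020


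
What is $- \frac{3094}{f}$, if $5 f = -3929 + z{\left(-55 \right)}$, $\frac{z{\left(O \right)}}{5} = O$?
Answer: $\frac{7735}{2102} \approx 3.6798$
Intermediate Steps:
$z{\left(O \right)} = 5 O$
$f = - \frac{4204}{5}$ ($f = \frac{-3929 + 5 \left(-55\right)}{5} = \frac{-3929 - 275}{5} = \frac{1}{5} \left(-4204\right) = - \frac{4204}{5} \approx -840.8$)
$- \frac{3094}{f} = - \frac{3094}{- \frac{4204}{5}} = \left(-3094\right) \left(- \frac{5}{4204}\right) = \frac{7735}{2102}$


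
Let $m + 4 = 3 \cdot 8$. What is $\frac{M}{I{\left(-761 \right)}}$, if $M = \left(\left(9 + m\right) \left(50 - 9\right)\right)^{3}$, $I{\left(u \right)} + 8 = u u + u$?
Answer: $\frac{1680914269}{578352} \approx 2906.4$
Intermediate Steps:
$m = 20$ ($m = -4 + 3 \cdot 8 = -4 + 24 = 20$)
$I{\left(u \right)} = -8 + u + u^{2}$ ($I{\left(u \right)} = -8 + \left(u u + u\right) = -8 + \left(u^{2} + u\right) = -8 + \left(u + u^{2}\right) = -8 + u + u^{2}$)
$M = 1680914269$ ($M = \left(\left(9 + 20\right) \left(50 - 9\right)\right)^{3} = \left(29 \cdot 41\right)^{3} = 1189^{3} = 1680914269$)
$\frac{M}{I{\left(-761 \right)}} = \frac{1680914269}{-8 - 761 + \left(-761\right)^{2}} = \frac{1680914269}{-8 - 761 + 579121} = \frac{1680914269}{578352}$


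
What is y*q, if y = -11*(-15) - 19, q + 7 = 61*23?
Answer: 203816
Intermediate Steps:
q = 1396 (q = -7 + 61*23 = -7 + 1403 = 1396)
y = 146 (y = 165 - 19 = 146)
y*q = 146*1396 = 203816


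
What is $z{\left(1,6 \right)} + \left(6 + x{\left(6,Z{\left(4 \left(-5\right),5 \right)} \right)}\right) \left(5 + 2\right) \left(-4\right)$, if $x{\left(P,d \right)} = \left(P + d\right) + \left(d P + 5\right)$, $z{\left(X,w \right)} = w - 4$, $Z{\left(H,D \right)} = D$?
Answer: $-1454$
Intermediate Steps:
$z{\left(X,w \right)} = -4 + w$ ($z{\left(X,w \right)} = w - 4 = -4 + w$)
$x{\left(P,d \right)} = 5 + P + d + P d$ ($x{\left(P,d \right)} = \left(P + d\right) + \left(P d + 5\right) = \left(P + d\right) + \left(5 + P d\right) = 5 + P + d + P d$)
$z{\left(1,6 \right)} + \left(6 + x{\left(6,Z{\left(4 \left(-5\right),5 \right)} \right)}\right) \left(5 + 2\right) \left(-4\right) = \left(-4 + 6\right) + \left(6 + \left(5 + 6 + 5 + 6 \cdot 5\right)\right) \left(5 + 2\right) \left(-4\right) = 2 + \left(6 + \left(5 + 6 + 5 + 30\right)\right) 7 \left(-4\right) = 2 + \left(6 + 46\right) 7 \left(-4\right) = 2 + 52 \cdot 7 \left(-4\right) = 2 + 364 \left(-4\right) = 2 - 1456 = -1454$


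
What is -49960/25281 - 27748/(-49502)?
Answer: -16713422/11806227 ≈ -1.4156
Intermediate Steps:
-49960/25281 - 27748/(-49502) = -49960*1/25281 - 27748*(-1/49502) = -49960/25281 + 13874/24751 = -16713422/11806227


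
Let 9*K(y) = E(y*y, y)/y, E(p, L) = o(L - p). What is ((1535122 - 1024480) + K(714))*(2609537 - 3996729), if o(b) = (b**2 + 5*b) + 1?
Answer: -182029638925643972/3213 ≈ -5.6654e+13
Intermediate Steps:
o(b) = 1 + b**2 + 5*b
E(p, L) = 1 + (L - p)**2 - 5*p + 5*L (E(p, L) = 1 + (L - p)**2 + 5*(L - p) = 1 + (L - p)**2 + (-5*p + 5*L) = 1 + (L - p)**2 - 5*p + 5*L)
K(y) = (1 + (y - y**2)**2 - 5*y**2 + 5*y)/(9*y) (K(y) = ((1 + (y - y*y)**2 - 5*y*y + 5*y)/y)/9 = ((1 + (y - y**2)**2 - 5*y**2 + 5*y)/y)/9 = (1 + (y - y**2)**2 - 5*y**2 + 5*y)/(9*y))
((1535122 - 1024480) + K(714))*(2609537 - 3996729) = ((1535122 - 1024480) + (1/9)*(1 - 5*714**2 + 5*714 + 714**2*(-1 + 714)**2)/714)*(2609537 - 3996729) = (510642 + (1/9)*(1/714)*(1 - 5*509796 + 3570 + 509796*713**2))*(-1387192) = (510642 + (1/9)*(1/714)*(1 - 2548980 + 3570 + 509796*508369))*(-1387192) = (510642 + (1/9)*(1/714)*(1 - 2548980 + 3570 + 259164482724))*(-1387192) = (510642 + (1/9)*(1/714)*259161937315)*(-1387192) = (510642 + 259161937315/6426)*(-1387192) = (262443322807/6426)*(-1387192) = -182029638925643972/3213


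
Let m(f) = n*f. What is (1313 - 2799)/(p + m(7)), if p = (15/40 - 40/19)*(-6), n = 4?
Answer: -112936/2917 ≈ -38.716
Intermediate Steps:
m(f) = 4*f
p = 789/76 (p = (15*(1/40) - 40*1/19)*(-6) = (3/8 - 40/19)*(-6) = -263/152*(-6) = 789/76 ≈ 10.382)
(1313 - 2799)/(p + m(7)) = (1313 - 2799)/(789/76 + 4*7) = -1486/(789/76 + 28) = -1486/2917/76 = -1486*76/2917 = -112936/2917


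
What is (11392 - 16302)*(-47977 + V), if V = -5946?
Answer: 264761930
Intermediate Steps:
(11392 - 16302)*(-47977 + V) = (11392 - 16302)*(-47977 - 5946) = -4910*(-53923) = 264761930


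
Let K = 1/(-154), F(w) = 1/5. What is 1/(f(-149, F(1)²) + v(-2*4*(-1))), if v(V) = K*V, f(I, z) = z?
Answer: -1925/23 ≈ -83.696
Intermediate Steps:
F(w) = ⅕
K = -1/154 ≈ -0.0064935
v(V) = -V/154
1/(f(-149, F(1)²) + v(-2*4*(-1))) = 1/((⅕)² - (-2*4)*(-1)/154) = 1/(1/25 - (-4)*(-1)/77) = 1/(1/25 - 1/154*8) = 1/(1/25 - 4/77) = 1/(-23/1925) = -1925/23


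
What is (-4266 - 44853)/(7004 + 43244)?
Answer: -49119/50248 ≈ -0.97753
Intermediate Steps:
(-4266 - 44853)/(7004 + 43244) = -49119/50248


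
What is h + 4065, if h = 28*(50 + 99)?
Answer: 8237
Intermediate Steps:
h = 4172 (h = 28*149 = 4172)
h + 4065 = 4172 + 4065 = 8237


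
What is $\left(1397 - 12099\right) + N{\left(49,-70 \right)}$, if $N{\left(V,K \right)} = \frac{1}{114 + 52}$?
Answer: $- \frac{1776531}{166} \approx -10702.0$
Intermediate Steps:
$N{\left(V,K \right)} = \frac{1}{166}$
$\left(1397 - 12099\right) + N{\left(49,-70 \right)} = \left(1397 - 12099\right) + \frac{1}{166} = -10702 + \frac{1}{166} = - \frac{1776531}{166}$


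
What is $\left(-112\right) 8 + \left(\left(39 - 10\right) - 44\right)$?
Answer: $-911$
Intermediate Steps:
$\left(-112\right) 8 + \left(\left(39 - 10\right) - 44\right) = -896 + \left(29 - 44\right) = -896 - 15 = -911$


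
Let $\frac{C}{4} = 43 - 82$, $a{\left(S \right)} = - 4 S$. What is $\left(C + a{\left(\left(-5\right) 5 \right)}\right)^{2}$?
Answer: $3136$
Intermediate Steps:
$C = -156$ ($C = 4 \left(43 - 82\right) = 4 \left(-39\right) = -156$)
$\left(C + a{\left(\left(-5\right) 5 \right)}\right)^{2} = \left(-156 - 4 \left(\left(-5\right) 5\right)\right)^{2} = \left(-156 - -100\right)^{2} = \left(-156 + 100\right)^{2} = \left(-56\right)^{2} = 3136$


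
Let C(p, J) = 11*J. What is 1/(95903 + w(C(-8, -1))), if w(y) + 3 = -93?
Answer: 1/95807 ≈ 1.0438e-5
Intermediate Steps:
w(y) = -96 (w(y) = -3 - 93 = -96)
1/(95903 + w(C(-8, -1))) = 1/(95903 - 96) = 1/95807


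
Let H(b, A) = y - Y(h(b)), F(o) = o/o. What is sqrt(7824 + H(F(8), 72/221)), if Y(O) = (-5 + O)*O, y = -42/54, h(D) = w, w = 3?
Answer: sqrt(70463)/3 ≈ 88.483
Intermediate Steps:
h(D) = 3
y = -7/9 (y = -42*1/54 = -7/9 ≈ -0.77778)
F(o) = 1
Y(O) = O*(-5 + O)
H(b, A) = 47/9 (H(b, A) = -7/9 - 3*(-5 + 3) = -7/9 - 3*(-2) = -7/9 - 1*(-6) = -7/9 + 6 = 47/9)
sqrt(7824 + H(F(8), 72/221)) = sqrt(7824 + 47/9) = sqrt(70463/9) = sqrt(70463)/3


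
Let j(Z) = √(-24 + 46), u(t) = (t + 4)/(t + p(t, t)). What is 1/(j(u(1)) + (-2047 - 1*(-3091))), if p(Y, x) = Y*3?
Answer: 522/544957 - √22/1089914 ≈ 0.00095357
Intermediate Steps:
p(Y, x) = 3*Y
u(t) = (4 + t)/(4*t) (u(t) = (t + 4)/(t + 3*t) = (4 + t)/((4*t)) = (4 + t)*(1/(4*t)) = (4 + t)/(4*t))
j(Z) = √22
1/(j(u(1)) + (-2047 - 1*(-3091))) = 1/(√22 + (-2047 - 1*(-3091))) = 1/(√22 + (-2047 + 3091)) = 1/(√22 + 1044) = 1/(1044 + √22)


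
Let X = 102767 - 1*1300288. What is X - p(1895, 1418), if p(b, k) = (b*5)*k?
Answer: -14633071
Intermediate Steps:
p(b, k) = 5*b*k (p(b, k) = (5*b)*k = 5*b*k)
X = -1197521 (X = 102767 - 1300288 = -1197521)
X - p(1895, 1418) = -1197521 - 5*1895*1418 = -1197521 - 1*13435550 = -1197521 - 13435550 = -14633071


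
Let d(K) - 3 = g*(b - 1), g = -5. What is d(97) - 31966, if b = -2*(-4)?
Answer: -31998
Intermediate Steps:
b = 8
d(K) = -32 (d(K) = 3 - 5*(8 - 1) = 3 - 5*7 = 3 - 35 = -32)
d(97) - 31966 = -32 - 31966 = -31998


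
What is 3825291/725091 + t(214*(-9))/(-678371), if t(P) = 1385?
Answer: 864654076642/163960235587 ≈ 5.2736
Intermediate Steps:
3825291/725091 + t(214*(-9))/(-678371) = 3825291/725091 + 1385/(-678371) = 3825291*(1/725091) + 1385*(-1/678371) = 1275097/241697 - 1385/678371 = 864654076642/163960235587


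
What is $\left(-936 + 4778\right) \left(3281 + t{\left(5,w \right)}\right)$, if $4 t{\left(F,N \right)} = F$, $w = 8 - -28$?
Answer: $\frac{25220809}{2} \approx 1.261 \cdot 10^{7}$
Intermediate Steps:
$w = 36$ ($w = 8 + 28 = 36$)
$t{\left(F,N \right)} = \frac{F}{4}$
$\left(-936 + 4778\right) \left(3281 + t{\left(5,w \right)}\right) = \left(-936 + 4778\right) \left(3281 + \frac{1}{4} \cdot 5\right) = 3842 \left(3281 + \frac{5}{4}\right) = 3842 \cdot \frac{13129}{4} = \frac{25220809}{2}$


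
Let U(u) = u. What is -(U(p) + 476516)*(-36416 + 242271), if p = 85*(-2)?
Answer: -98058205830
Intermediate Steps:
p = -170
-(U(p) + 476516)*(-36416 + 242271) = -(-170 + 476516)*(-36416 + 242271) = -476346*205855 = -1*98058205830 = -98058205830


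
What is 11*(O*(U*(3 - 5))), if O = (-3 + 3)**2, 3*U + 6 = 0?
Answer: 0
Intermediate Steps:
U = -2 (U = -2 + (1/3)*0 = -2 + 0 = -2)
O = 0 (O = 0**2 = 0)
11*(O*(U*(3 - 5))) = 11*(0*(-2*(3 - 5))) = 11*(0*(-2*(-2))) = 11*(0*4) = 11*0 = 0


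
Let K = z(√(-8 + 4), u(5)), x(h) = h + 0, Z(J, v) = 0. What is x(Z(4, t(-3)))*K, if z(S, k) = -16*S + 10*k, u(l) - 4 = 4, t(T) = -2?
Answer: 0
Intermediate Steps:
u(l) = 8 (u(l) = 4 + 4 = 8)
x(h) = h
K = 80 - 32*I (K = -16*√(-8 + 4) + 10*8 = -32*I + 80 = 80 - 32*I ≈ 80.0 - 32.0*I)
x(Z(4, t(-3)))*K = 0*(80 - 32*I) = 0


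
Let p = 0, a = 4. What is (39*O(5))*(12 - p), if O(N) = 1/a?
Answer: 117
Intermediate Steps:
O(N) = 1/4
(39*O(5))*(12 - p) = (39*(1/4))*(12 - 1*0) = 39*(12 + 0)/4 = (39/4)*12 = 117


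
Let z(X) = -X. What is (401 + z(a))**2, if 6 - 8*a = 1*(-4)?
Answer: 2556801/16 ≈ 1.5980e+5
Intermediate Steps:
a = 5/4 (a = 3/4 - (-4)/8 = 3/4 - 1/8*(-4) = 3/4 + 1/2 = 5/4 ≈ 1.2500)
(401 + z(a))**2 = (401 - 1*5/4)**2 = (401 - 5/4)**2 = (1599/4)**2 = 2556801/16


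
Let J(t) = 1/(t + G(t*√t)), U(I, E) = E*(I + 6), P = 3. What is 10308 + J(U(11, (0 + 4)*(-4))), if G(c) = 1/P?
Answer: 8401017/815 ≈ 10308.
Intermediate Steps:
U(I, E) = E*(6 + I)
G(c) = ⅓ (G(c) = 1/3 = ⅓)
J(t) = 1/(⅓ + t) (J(t) = 1/(t + ⅓) = 1/(⅓ + t))
10308 + J(U(11, (0 + 4)*(-4))) = 10308 + 3/(1 + 3*(((0 + 4)*(-4))*(6 + 11))) = 10308 + 3/(1 + 3*((4*(-4))*17)) = 10308 + 3/(1 + 3*(-16*17)) = 10308 + 3/(1 + 3*(-272)) = 10308 + 3/(1 - 816) = 10308 + 3/(-815) = 10308 + 3*(-1/815) = 10308 - 3/815 = 8401017/815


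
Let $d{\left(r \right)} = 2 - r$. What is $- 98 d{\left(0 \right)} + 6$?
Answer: $-190$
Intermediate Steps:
$- 98 d{\left(0 \right)} + 6 = - 98 \left(2 - 0\right) + 6 = - 98 \left(2 + 0\right) + 6 = \left(-98\right) 2 + 6 = -196 + 6 = -190$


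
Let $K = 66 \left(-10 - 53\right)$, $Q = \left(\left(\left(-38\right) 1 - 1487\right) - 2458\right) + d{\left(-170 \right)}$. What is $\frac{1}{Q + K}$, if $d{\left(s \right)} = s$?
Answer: $- \frac{1}{8311} \approx -0.00012032$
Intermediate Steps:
$Q = -4153$ ($Q = \left(\left(\left(-38\right) 1 - 1487\right) - 2458\right) - 170 = \left(\left(-38 - 1487\right) - 2458\right) - 170 = \left(-1525 - 2458\right) - 170 = -3983 - 170 = -4153$)
$K = -4158$ ($K = 66 \left(-63\right) = -4158$)
$\frac{1}{Q + K} = \frac{1}{-4153 - 4158} = \frac{1}{-8311} = - \frac{1}{8311}$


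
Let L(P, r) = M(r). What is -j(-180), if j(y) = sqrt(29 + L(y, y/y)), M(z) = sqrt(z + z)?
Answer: -sqrt(29 + sqrt(2)) ≈ -5.5149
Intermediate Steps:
M(z) = sqrt(2)*sqrt(z) (M(z) = sqrt(2*z) = sqrt(2)*sqrt(z))
L(P, r) = sqrt(2)*sqrt(r)
j(y) = sqrt(29 + sqrt(2)) (j(y) = sqrt(29 + sqrt(2)*sqrt(y/y)) = sqrt(29 + sqrt(2)*sqrt(1)) = sqrt(29 + sqrt(2)*1) = sqrt(29 + sqrt(2)))
-j(-180) = -sqrt(29 + sqrt(2))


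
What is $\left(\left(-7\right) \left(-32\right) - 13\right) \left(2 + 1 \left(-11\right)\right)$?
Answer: $-1899$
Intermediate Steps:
$\left(\left(-7\right) \left(-32\right) - 13\right) \left(2 + 1 \left(-11\right)\right) = \left(224 - 13\right) \left(2 - 11\right) = 211 \left(-9\right) = -1899$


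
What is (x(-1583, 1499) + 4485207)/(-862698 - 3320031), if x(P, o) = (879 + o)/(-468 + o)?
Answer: -4624250795/4312393599 ≈ -1.0723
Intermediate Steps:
x(P, o) = (879 + o)/(-468 + o)
(x(-1583, 1499) + 4485207)/(-862698 - 3320031) = ((879 + 1499)/(-468 + 1499) + 4485207)/(-862698 - 3320031) = (2378/1031 + 4485207)/(-4182729) = ((1/1031)*2378 + 4485207)*(-1/4182729) = (2378/1031 + 4485207)*(-1/4182729) = (4624250795/1031)*(-1/4182729) = -4624250795/4312393599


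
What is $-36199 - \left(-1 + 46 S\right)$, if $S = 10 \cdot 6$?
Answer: $-38958$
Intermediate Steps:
$S = 60$
$-36199 - \left(-1 + 46 S\right) = -36199 - \left(-1 + 46 \cdot 60\right) = -36199 - \left(-1 + 2760\right) = -36199 - 2759 = -38958$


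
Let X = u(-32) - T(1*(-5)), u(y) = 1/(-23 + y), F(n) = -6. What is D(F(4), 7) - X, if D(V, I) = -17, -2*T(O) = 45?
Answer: -4343/110 ≈ -39.482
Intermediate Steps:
T(O) = -45/2 (T(O) = -½*45 = -45/2)
X = 2473/110 (X = 1/(-23 - 32) - 1*(-45/2) = 1/(-55) + 45/2 = -1/55 + 45/2 = 2473/110 ≈ 22.482)
D(F(4), 7) - X = -17 - 1*2473/110 = -17 - 2473/110 = -4343/110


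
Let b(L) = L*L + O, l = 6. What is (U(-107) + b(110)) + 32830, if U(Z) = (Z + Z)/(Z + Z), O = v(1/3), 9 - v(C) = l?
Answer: 44934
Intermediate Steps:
v(C) = 3 (v(C) = 9 - 1*6 = 9 - 6 = 3)
O = 3
b(L) = 3 + L**2 (b(L) = L*L + 3 = L**2 + 3 = 3 + L**2)
U(Z) = 1 (U(Z) = (2*Z)/((2*Z)) = (2*Z)*(1/(2*Z)) = 1)
(U(-107) + b(110)) + 32830 = (1 + (3 + 110**2)) + 32830 = (1 + (3 + 12100)) + 32830 = (1 + 12103) + 32830 = 12104 + 32830 = 44934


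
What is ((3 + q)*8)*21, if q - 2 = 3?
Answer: 1344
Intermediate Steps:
q = 5 (q = 2 + 3 = 5)
((3 + q)*8)*21 = ((3 + 5)*8)*21 = (8*8)*21 = 64*21 = 1344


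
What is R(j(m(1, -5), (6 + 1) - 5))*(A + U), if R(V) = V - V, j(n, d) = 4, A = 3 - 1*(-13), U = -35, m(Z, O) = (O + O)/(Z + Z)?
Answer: 0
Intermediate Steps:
m(Z, O) = O/Z (m(Z, O) = (2*O)/((2*Z)) = (2*O)*(1/(2*Z)) = O/Z)
A = 16 (A = 3 + 13 = 16)
R(V) = 0
R(j(m(1, -5), (6 + 1) - 5))*(A + U) = 0*(16 - 35) = 0*(-19) = 0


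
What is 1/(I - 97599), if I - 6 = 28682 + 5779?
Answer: -1/63132 ≈ -1.5840e-5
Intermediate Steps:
I = 34467 (I = 6 + (28682 + 5779) = 6 + 34461 = 34467)
1/(I - 97599) = 1/(34467 - 97599) = 1/(-63132) = -1/63132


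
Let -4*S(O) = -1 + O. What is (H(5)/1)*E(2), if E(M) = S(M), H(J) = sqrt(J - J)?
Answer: 0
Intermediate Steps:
H(J) = 0 (H(J) = sqrt(0) = 0)
S(O) = 1/4 - O/4 (S(O) = -(-1 + O)/4 = 1/4 - O/4)
E(M) = 1/4 - M/4
(H(5)/1)*E(2) = (0/1)*(1/4 - 1/4*2) = (0*1)*(1/4 - 1/2) = 0*(-1/4) = 0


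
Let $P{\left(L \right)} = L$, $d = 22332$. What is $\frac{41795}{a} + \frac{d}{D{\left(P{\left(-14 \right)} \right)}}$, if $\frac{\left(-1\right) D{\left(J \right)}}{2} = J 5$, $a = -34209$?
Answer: $\frac{3867878}{24435} \approx 158.29$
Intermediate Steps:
$D{\left(J \right)} = - 10 J$ ($D{\left(J \right)} = - 2 J 5 = - 2 \cdot 5 J = - 10 J$)
$\frac{41795}{a} + \frac{d}{D{\left(P{\left(-14 \right)} \right)}} = \frac{41795}{-34209} + \frac{22332}{\left(-10\right) \left(-14\right)} = 41795 \left(- \frac{1}{34209}\right) + \frac{22332}{140} = - \frac{41795}{34209} + 22332 \cdot \frac{1}{140} = - \frac{41795}{34209} + \frac{5583}{35} = \frac{3867878}{24435}$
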